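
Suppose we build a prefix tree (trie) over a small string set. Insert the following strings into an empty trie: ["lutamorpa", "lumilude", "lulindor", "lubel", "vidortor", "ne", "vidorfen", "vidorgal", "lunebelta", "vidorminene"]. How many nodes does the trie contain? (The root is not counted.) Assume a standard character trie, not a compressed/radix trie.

Insert word by word; a character creates a node only if that edge doesn't already exist:
  "lutamorpa" → 9 new (l, u, t, a, m, o, r, p, a)
  "lumilude" → prefix "lu" already present; 6 new (m, i, l, u, d, e)
  "lulindor" → prefix "lu" already present; 6 new (l, i, n, d, o, r)
  "lubel" → prefix "lu" already present; 3 new (b, e, l)
  "vidortor" → 8 new (v, i, d, o, r, t, o, r)
  "ne" → 2 new (n, e)
  "vidorfen" → prefix "vidor" already present; 3 new (f, e, n)
  "vidorgal" → prefix "vidor" already present; 3 new (g, a, l)
  "lunebelta" → prefix "lu" already present; 7 new (n, e, b, e, l, t, a)
  "vidorminene" → prefix "vidor" already present; 6 new (m, i, n, e, n, e)
Total nodes = 9 + 6 + 6 + 3 + 8 + 2 + 3 + 3 + 7 + 6 = 53

53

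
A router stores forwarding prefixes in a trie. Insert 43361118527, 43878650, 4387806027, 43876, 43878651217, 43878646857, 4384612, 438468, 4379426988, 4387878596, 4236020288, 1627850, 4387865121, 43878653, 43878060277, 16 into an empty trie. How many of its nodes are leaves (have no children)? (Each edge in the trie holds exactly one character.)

13

Leaves are exactly the stored words that no other stored word extends.
Those words: "1627850", "4236020288", "43361118527", "4379426988", "4384612", "438468", "43876", "43878060277", "43878646857", "43878650", "43878651217", "43878653", "4387878596"
Leaf count: 13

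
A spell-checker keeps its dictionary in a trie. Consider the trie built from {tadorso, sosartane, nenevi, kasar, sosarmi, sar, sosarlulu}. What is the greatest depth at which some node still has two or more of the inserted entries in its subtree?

Equivalently: take the maximum, over all pairs, of their longest common prefix length.
e.g. "sosarlulu" and "sosarmi" share the prefix "sosar" of length 5; no pair shares a longer one.
Longest shared-prefix length: 5

5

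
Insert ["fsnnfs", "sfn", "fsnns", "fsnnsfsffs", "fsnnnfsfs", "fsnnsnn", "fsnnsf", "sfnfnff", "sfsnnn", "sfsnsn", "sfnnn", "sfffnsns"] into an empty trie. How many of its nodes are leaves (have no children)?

A leaf is a node with no children — equivalently, the end of a word that is not a proper prefix of any other stored word.
Those words: "fsnnfs", "fsnnnfsfs", "fsnnsfsffs", "fsnnsnn", "sfffnsns", "sfnfnff", "sfnnn", "sfsnnn", "sfsnsn"
Leaf count: 9

9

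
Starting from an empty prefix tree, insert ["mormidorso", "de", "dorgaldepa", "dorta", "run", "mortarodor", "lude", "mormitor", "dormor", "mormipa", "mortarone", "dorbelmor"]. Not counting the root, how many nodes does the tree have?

53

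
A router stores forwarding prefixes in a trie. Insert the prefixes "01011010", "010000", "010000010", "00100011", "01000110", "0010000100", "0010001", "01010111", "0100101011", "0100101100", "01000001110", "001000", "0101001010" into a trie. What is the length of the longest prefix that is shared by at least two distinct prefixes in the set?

Look for the deepest trie node that still has at least two words in its subtree.
e.g. "010000010" and "01000001110" share the prefix "01000001" of length 8; no pair shares a longer one.
Longest shared-prefix length: 8

8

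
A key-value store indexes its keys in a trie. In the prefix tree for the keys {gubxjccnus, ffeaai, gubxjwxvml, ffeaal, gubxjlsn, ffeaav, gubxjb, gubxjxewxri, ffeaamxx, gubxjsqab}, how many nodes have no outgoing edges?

10

A leaf is a node with no children — equivalently, the end of a word that is not a proper prefix of any other stored word.
Those words: "ffeaai", "ffeaal", "ffeaamxx", "ffeaav", "gubxjb", "gubxjccnus", "gubxjlsn", "gubxjsqab", "gubxjwxvml", "gubxjxewxri"
Leaf count: 10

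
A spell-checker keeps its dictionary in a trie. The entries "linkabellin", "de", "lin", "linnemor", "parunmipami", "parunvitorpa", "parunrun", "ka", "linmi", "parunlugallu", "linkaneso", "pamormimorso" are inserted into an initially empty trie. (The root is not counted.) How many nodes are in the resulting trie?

For each word, the new-node count is its length minus the longest prefix already in the trie:
  "linkabellin" → 11 new (l, i, n, k, a, b, e, l, l, i, n)
  "de" → 2 new (d, e)
  "lin" → prefix "lin" already present; 0 new (none)
  "linnemor" → prefix "lin" already present; 5 new (n, e, m, o, r)
  "parunmipami" → 11 new (p, a, r, u, n, m, i, p, a, m, i)
  "parunvitorpa" → prefix "parun" already present; 7 new (v, i, t, o, r, p, a)
  "parunrun" → prefix "parun" already present; 3 new (r, u, n)
  "ka" → 2 new (k, a)
  "linmi" → prefix "lin" already present; 2 new (m, i)
  "parunlugallu" → prefix "parun" already present; 7 new (l, u, g, a, l, l, u)
  "linkaneso" → prefix "linka" already present; 4 new (n, e, s, o)
  "pamormimorso" → prefix "pa" already present; 10 new (m, o, r, m, i, m, o, r, s, o)
Total nodes = 11 + 2 + 0 + 5 + 11 + 7 + 3 + 2 + 2 + 7 + 4 + 10 = 64

64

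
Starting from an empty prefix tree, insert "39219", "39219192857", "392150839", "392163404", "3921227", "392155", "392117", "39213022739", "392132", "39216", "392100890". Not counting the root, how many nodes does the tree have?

40

Count nodes per top-level branch (shared prefixes stored once):
  '3'-branch (392100890, 392117, 3921227, 39213022739, 392132, 392150839, 392155, 39216, 392163404, 39219, 39219192857): 40 nodes
Sum: 40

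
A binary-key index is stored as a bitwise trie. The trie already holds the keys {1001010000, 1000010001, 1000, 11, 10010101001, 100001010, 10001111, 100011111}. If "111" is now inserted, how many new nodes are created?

"11" is already a path in the trie; the remaining "1" must be added.
Each of the 1 remaining characters creates one node.

1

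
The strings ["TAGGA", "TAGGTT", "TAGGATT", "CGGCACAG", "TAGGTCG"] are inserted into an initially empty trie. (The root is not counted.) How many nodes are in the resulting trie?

19

For each word, the new-node count is its length minus the longest prefix already in the trie:
  "TAGGA" → 5 new (T, A, G, G, A)
  "TAGGTT" → prefix "TAGG" already present; 2 new (T, T)
  "TAGGATT" → prefix "TAGGA" already present; 2 new (T, T)
  "CGGCACAG" → 8 new (C, G, G, C, A, C, A, G)
  "TAGGTCG" → prefix "TAGGT" already present; 2 new (C, G)
Total nodes = 5 + 2 + 2 + 8 + 2 = 19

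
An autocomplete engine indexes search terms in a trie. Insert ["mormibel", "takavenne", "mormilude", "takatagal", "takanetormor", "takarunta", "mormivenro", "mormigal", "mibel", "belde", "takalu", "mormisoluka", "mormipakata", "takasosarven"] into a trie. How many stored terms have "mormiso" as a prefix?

Walk to "mormiso"; the words in its subtree are exactly those with that prefix.
Matches: "mormisoluka"
Count: 1

1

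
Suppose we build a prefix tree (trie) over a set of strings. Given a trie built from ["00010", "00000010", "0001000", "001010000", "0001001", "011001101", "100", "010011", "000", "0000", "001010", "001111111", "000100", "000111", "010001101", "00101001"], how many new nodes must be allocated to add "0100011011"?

1

Walking "0100011011" from the root, the first 9 characters ("010001101") follow existing edges; "1" is the first miss.
New nodes needed: |"0100011011"| − 9 = 10 − 9 = 1.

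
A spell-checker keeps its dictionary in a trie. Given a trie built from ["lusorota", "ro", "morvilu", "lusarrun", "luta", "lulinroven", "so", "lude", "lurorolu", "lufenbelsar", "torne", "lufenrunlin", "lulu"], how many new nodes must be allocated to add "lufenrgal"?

3

The longest prefix of "lufenrgal" already in the trie is "lufenr" (length 6).
So 9 − 6 = 3 new nodes.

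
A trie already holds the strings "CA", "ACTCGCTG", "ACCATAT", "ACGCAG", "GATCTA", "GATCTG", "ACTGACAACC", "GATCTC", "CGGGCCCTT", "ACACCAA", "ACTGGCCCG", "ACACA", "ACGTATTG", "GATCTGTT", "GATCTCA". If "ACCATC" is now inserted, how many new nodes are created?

1

The longest prefix of "ACCATC" already in the trie is "ACCAT" (length 5).
Each of the 1 remaining characters creates one node.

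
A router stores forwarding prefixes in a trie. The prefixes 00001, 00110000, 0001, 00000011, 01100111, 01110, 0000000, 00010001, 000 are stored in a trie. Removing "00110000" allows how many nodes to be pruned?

6

After clearing the end-marker at "00110000", prune upward until reaching a node still needed by another word.
The suffix "110000" (6 nodes) is used only by "00110000"; the node for "00" still has the child "0", so pruning stops there.
Nodes removed: 6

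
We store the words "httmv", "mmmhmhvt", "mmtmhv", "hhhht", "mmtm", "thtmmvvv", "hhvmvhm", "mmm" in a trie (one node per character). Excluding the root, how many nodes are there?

Trace insertions, counting only characters that open a new branch:
  "httmv" → 5 new (h, t, t, m, v)
  "mmmhmhvt" → 8 new (m, m, m, h, m, h, v, t)
  "mmtmhv" → prefix "mm" already present; 4 new (t, m, h, v)
  "hhhht" → prefix "h" already present; 4 new (h, h, h, t)
  "mmtm" → prefix "mmtm" already present; 0 new (none)
  "thtmmvvv" → 8 new (t, h, t, m, m, v, v, v)
  "hhvmvhm" → prefix "hh" already present; 5 new (v, m, v, h, m)
  "mmm" → prefix "mmm" already present; 0 new (none)
Total nodes = 5 + 8 + 4 + 4 + 0 + 8 + 5 + 0 = 34

34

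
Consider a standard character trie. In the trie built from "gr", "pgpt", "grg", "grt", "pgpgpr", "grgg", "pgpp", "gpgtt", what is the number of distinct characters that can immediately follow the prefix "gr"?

Walk "gr" from the root, arriving at one node.
Distinct next characters after "gr": g, t.
That node has 2 child edges.

2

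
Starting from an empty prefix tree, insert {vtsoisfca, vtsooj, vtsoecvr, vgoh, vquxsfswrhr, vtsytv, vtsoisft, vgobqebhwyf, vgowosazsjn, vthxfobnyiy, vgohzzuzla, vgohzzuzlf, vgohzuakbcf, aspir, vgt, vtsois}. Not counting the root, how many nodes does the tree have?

For each word, the new-node count is its length minus the longest prefix already in the trie:
  "vtsoisfca" → 9 new (v, t, s, o, i, s, f, c, a)
  "vtsooj" → prefix "vtso" already present; 2 new (o, j)
  "vtsoecvr" → prefix "vtso" already present; 4 new (e, c, v, r)
  "vgoh" → prefix "v" already present; 3 new (g, o, h)
  "vquxsfswrhr" → prefix "v" already present; 10 new (q, u, x, s, f, s, w, r, h, r)
  "vtsytv" → prefix "vts" already present; 3 new (y, t, v)
  "vtsoisft" → prefix "vtsoisf" already present; 1 new (t)
  "vgobqebhwyf" → prefix "vgo" already present; 8 new (b, q, e, b, h, w, y, f)
  "vgowosazsjn" → prefix "vgo" already present; 8 new (w, o, s, a, z, s, j, n)
  "vthxfobnyiy" → prefix "vt" already present; 9 new (h, x, f, o, b, n, y, i, y)
  "vgohzzuzla" → prefix "vgoh" already present; 6 new (z, z, u, z, l, a)
  "vgohzzuzlf" → prefix "vgohzzuzl" already present; 1 new (f)
  "vgohzuakbcf" → prefix "vgohz" already present; 6 new (u, a, k, b, c, f)
  "aspir" → 5 new (a, s, p, i, r)
  "vgt" → prefix "vg" already present; 1 new (t)
  "vtsois" → prefix "vtsois" already present; 0 new (none)
Total nodes = 9 + 2 + 4 + 3 + 10 + 3 + 1 + 8 + 8 + 9 + 6 + 1 + 6 + 5 + 1 + 0 = 76

76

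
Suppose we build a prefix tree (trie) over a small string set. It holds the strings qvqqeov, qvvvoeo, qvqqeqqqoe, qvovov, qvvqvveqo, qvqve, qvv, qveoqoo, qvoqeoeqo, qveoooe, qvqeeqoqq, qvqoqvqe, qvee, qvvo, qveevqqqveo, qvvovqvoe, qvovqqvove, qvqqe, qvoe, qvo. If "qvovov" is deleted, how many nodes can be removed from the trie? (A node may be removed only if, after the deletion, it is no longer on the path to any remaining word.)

2

After clearing the end-marker at "qvovov", prune upward until reaching a node still needed by another word.
The suffix "ov" (2 nodes) is used only by "qvovov"; the node for "qvov" still has the child "q", so pruning stops there.
Nodes removed: 2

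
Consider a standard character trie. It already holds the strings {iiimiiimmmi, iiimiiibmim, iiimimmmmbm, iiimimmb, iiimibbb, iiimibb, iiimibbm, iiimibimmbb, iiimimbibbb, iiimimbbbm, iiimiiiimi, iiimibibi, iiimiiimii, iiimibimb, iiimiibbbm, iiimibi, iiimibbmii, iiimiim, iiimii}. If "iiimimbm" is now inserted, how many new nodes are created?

The longest prefix of "iiimimbm" already in the trie is "iiimimb" (length 7).
New nodes needed: |"iiimimbm"| − 7 = 8 − 7 = 1.

1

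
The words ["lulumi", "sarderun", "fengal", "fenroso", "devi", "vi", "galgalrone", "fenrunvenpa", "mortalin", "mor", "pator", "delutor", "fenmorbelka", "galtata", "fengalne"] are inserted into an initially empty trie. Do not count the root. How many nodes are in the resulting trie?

79

Insert word by word; a character creates a node only if that edge doesn't already exist:
  "lulumi" → 6 new (l, u, l, u, m, i)
  "sarderun" → 8 new (s, a, r, d, e, r, u, n)
  "fengal" → 6 new (f, e, n, g, a, l)
  "fenroso" → prefix "fen" already present; 4 new (r, o, s, o)
  "devi" → 4 new (d, e, v, i)
  "vi" → 2 new (v, i)
  "galgalrone" → 10 new (g, a, l, g, a, l, r, o, n, e)
  "fenrunvenpa" → prefix "fenr" already present; 7 new (u, n, v, e, n, p, a)
  "mortalin" → 8 new (m, o, r, t, a, l, i, n)
  "mor" → prefix "mor" already present; 0 new (none)
  "pator" → 5 new (p, a, t, o, r)
  "delutor" → prefix "de" already present; 5 new (l, u, t, o, r)
  "fenmorbelka" → prefix "fen" already present; 8 new (m, o, r, b, e, l, k, a)
  "galtata" → prefix "gal" already present; 4 new (t, a, t, a)
  "fengalne" → prefix "fengal" already present; 2 new (n, e)
Total nodes = 6 + 8 + 6 + 4 + 4 + 2 + 10 + 7 + 8 + 0 + 5 + 5 + 8 + 4 + 2 = 79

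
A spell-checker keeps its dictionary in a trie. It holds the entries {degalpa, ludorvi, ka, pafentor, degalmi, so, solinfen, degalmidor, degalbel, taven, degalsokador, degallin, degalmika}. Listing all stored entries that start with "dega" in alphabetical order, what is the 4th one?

degalmidor

Words with prefix "dega", in lexicographic order: "degalbel", "degallin", "degalmi", "degalmidor", "degalmika", "degalpa", "degalsokador"
The 4th is degalmidor.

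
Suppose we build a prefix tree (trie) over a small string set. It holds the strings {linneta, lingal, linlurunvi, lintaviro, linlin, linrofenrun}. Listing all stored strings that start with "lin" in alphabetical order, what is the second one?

linlin

DFS of the "lin" subtree visits, in order: "lingal", "linlin", "linlurunvi", "linneta", "linrofenrun", "lintaviro"
The 2nd is linlin.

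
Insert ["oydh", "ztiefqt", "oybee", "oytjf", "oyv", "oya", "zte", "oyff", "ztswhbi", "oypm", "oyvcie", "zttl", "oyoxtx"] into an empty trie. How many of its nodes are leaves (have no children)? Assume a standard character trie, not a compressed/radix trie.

12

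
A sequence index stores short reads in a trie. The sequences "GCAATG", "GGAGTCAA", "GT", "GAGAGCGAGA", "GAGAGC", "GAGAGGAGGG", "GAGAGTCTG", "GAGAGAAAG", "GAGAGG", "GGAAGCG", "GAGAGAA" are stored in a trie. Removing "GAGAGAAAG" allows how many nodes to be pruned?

2

A node on "GAGAGAAAG"'s path can go only if nothing else ends at it or branches off below it.
The suffix "AG" (2 nodes) is used only by "GAGAGAAAG"; "GAGAGAA" is itself a stored word, so pruning stops there.
Nodes removed: 2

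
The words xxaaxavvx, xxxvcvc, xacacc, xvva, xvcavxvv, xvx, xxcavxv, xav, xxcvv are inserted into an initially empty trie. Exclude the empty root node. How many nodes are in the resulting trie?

Trace insertions, counting only characters that open a new branch:
  "xxaaxavvx" → 9 new (x, x, a, a, x, a, v, v, x)
  "xxxvcvc" → prefix "xx" already present; 5 new (x, v, c, v, c)
  "xacacc" → prefix "x" already present; 5 new (a, c, a, c, c)
  "xvva" → prefix "x" already present; 3 new (v, v, a)
  "xvcavxvv" → prefix "xv" already present; 6 new (c, a, v, x, v, v)
  "xvx" → prefix "xv" already present; 1 new (x)
  "xxcavxv" → prefix "xx" already present; 5 new (c, a, v, x, v)
  "xav" → prefix "xa" already present; 1 new (v)
  "xxcvv" → prefix "xxc" already present; 2 new (v, v)
Total nodes = 9 + 5 + 5 + 3 + 6 + 1 + 5 + 1 + 2 = 37

37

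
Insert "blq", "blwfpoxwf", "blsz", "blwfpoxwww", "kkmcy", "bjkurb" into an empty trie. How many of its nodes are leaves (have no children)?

A leaf is a node with no children — equivalently, the end of a word that is not a proper prefix of any other stored word.
Those words: "bjkurb", "blq", "blsz", "blwfpoxwf", "blwfpoxwww", "kkmcy"
Leaf count: 6

6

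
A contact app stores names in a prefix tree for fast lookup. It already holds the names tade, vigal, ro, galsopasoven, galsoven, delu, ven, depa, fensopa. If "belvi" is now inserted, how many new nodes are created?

5

No existing word starts with "b", so every character of "belvi" needs a new node.
5 − 0 = 5 new nodes.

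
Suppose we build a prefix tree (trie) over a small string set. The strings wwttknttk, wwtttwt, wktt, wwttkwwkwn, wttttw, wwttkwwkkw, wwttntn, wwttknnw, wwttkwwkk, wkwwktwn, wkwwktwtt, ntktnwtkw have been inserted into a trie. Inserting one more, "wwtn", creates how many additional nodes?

1

Walking "wwtn" from the root, the first 3 characters ("wwt") follow existing edges; "n" is the first miss.
So 4 − 3 = 1 new nodes.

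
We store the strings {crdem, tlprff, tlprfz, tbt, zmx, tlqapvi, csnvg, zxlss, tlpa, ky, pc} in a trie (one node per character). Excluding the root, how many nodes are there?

Trace insertions, counting only characters that open a new branch:
  "crdem" → 5 new (c, r, d, e, m)
  "tlprff" → 6 new (t, l, p, r, f, f)
  "tlprfz" → prefix "tlprf" already present; 1 new (z)
  "tbt" → prefix "t" already present; 2 new (b, t)
  "zmx" → 3 new (z, m, x)
  "tlqapvi" → prefix "tl" already present; 5 new (q, a, p, v, i)
  "csnvg" → prefix "c" already present; 4 new (s, n, v, g)
  "zxlss" → prefix "z" already present; 4 new (x, l, s, s)
  "tlpa" → prefix "tlp" already present; 1 new (a)
  "ky" → 2 new (k, y)
  "pc" → 2 new (p, c)
Total nodes = 5 + 6 + 1 + 2 + 3 + 5 + 4 + 4 + 1 + 2 + 2 = 35

35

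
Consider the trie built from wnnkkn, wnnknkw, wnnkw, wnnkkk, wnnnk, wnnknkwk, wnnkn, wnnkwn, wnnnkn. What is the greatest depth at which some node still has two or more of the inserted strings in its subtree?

The deepest shared node is where two words last agree before diverging.
"wnnknkw" and "wnnknkwk" agree on "wnnknkw" (7 characters) before diverging; nothing deeper is shared.
Longest shared-prefix length: 7

7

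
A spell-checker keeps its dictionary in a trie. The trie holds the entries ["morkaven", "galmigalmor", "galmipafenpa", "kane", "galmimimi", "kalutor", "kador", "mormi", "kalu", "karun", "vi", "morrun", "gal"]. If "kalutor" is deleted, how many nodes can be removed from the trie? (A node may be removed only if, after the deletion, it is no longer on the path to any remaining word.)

3

After clearing the end-marker at "kalutor", prune upward until reaching a node still needed by another word.
The suffix "tor" (3 nodes) is used only by "kalutor"; "kalu" is itself a stored word, so pruning stops there.
Nodes removed: 3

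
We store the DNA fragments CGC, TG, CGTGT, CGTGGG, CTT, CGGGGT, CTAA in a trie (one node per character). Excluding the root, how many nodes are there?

18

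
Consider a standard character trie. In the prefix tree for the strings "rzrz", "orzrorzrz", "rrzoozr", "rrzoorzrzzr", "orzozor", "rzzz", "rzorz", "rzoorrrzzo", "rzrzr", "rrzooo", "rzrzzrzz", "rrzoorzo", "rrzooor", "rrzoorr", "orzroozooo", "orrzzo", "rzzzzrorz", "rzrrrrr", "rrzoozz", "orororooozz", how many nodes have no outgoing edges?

17

Leaves are exactly the stored words that no other stored word extends.
Those words: "orororooozz", "orrzzo", "orzozor", "orzroozooo", "orzrorzrz", "rrzooor", "rrzoorr", "rrzoorzo", "rrzoorzrzzr", "rrzoozr", "rrzoozz", "rzoorrrzzo", "rzorz", "rzrrrrr", "rzrzr", "rzrzzrzz", "rzzzzrorz"
Leaf count: 17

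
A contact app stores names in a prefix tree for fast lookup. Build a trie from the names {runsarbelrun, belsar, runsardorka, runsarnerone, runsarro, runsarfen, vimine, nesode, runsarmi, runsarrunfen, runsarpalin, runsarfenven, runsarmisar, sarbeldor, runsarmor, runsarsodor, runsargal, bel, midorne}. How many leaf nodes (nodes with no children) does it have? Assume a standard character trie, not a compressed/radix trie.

16

A leaf is a node with no children — equivalently, the end of a word that is not a proper prefix of any other stored word.
Those words: "belsar", "midorne", "nesode", "runsarbelrun", "runsardorka", "runsarfenven", "runsargal", "runsarmisar", "runsarmor", "runsarnerone", "runsarpalin", "runsarro", "runsarrunfen", "runsarsodor", "sarbeldor", "vimine"
Leaf count: 16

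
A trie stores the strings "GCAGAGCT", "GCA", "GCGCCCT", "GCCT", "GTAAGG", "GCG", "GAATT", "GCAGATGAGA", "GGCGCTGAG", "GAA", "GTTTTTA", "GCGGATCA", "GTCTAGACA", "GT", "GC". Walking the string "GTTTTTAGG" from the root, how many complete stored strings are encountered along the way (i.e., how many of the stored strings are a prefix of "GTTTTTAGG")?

Walk "GTTTTTAGG" from the root; an end-of-word marker is hit whenever a stored word is a prefix of "GTTTTTAGG".
Prefixes of the query that are stored words: "GT", "GTTTTTA"
Count: 2

2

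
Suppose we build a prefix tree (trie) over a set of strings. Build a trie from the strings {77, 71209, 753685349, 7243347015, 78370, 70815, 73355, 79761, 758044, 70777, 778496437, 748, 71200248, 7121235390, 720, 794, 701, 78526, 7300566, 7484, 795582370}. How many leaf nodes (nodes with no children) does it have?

19

A leaf is a node with no children — equivalently, the end of a word that is not a proper prefix of any other stored word.
Those words: "701", "70777", "70815", "71200248", "71209", "7121235390", "720", "7243347015", "7300566", "73355", "7484", "753685349", "758044", "778496437", "78370", "78526", "794", "795582370", "79761"
Leaf count: 19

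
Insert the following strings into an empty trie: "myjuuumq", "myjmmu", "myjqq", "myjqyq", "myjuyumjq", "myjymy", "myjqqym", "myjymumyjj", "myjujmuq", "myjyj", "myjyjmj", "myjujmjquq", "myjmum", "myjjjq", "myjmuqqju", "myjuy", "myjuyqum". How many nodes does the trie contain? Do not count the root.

Trace insertions, counting only characters that open a new branch:
  "myjuuumq" → 8 new (m, y, j, u, u, u, m, q)
  "myjmmu" → prefix "myj" already present; 3 new (m, m, u)
  "myjqq" → prefix "myj" already present; 2 new (q, q)
  "myjqyq" → prefix "myjq" already present; 2 new (y, q)
  "myjuyumjq" → prefix "myju" already present; 5 new (y, u, m, j, q)
  "myjymy" → prefix "myj" already present; 3 new (y, m, y)
  "myjqqym" → prefix "myjqq" already present; 2 new (y, m)
  "myjymumyjj" → prefix "myjym" already present; 5 new (u, m, y, j, j)
  "myjujmuq" → prefix "myju" already present; 4 new (j, m, u, q)
  "myjyj" → prefix "myjy" already present; 1 new (j)
  "myjyjmj" → prefix "myjyj" already present; 2 new (m, j)
  "myjujmjquq" → prefix "myjujm" already present; 4 new (j, q, u, q)
  "myjmum" → prefix "myjm" already present; 2 new (u, m)
  "myjjjq" → prefix "myj" already present; 3 new (j, j, q)
  "myjmuqqju" → prefix "myjmu" already present; 4 new (q, q, j, u)
  "myjuy" → prefix "myjuy" already present; 0 new (none)
  "myjuyqum" → prefix "myjuy" already present; 3 new (q, u, m)
Total nodes = 8 + 3 + 2 + 2 + 5 + 3 + 2 + 5 + 4 + 1 + 2 + 4 + 2 + 3 + 4 + 0 + 3 = 53

53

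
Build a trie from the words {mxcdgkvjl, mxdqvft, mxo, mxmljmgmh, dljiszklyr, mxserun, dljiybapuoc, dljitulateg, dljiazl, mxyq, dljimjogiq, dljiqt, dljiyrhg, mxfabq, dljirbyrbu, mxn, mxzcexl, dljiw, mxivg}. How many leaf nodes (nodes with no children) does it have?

Leaves are exactly the stored words that no other stored word extends.
Those words: "dljiazl", "dljimjogiq", "dljiqt", "dljirbyrbu", "dljiszklyr", "dljitulateg", "dljiw", "dljiybapuoc", "dljiyrhg", "mxcdgkvjl", "mxdqvft", "mxfabq", "mxivg", "mxmljmgmh", "mxn", "mxo", "mxserun", "mxyq", "mxzcexl"
Leaf count: 19

19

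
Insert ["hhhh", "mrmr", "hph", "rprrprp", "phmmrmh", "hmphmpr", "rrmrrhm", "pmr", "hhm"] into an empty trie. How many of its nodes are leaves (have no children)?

9

Leaves are exactly the stored words that no other stored word extends.
Those words: "hhhh", "hhm", "hmphmpr", "hph", "mrmr", "phmmrmh", "pmr", "rprrprp", "rrmrrhm"
Leaf count: 9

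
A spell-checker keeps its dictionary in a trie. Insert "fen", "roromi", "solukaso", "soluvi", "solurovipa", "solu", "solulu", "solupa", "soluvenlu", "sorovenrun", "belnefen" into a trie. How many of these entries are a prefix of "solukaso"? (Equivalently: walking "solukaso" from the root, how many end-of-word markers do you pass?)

2

Traverse "solukaso" character by character; count nodes along the way that are marked as word ends.
Prefixes of the query that are stored words: "solu", "solukaso"
Count: 2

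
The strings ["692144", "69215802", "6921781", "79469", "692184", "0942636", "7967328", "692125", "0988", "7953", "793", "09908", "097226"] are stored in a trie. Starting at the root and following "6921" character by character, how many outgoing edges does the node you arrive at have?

Follow the path "6921" to its node, then look at its outgoing edges.
Distinct next characters after "6921": 2, 4, 5, 7, 8.
That node has 5 child edges.

5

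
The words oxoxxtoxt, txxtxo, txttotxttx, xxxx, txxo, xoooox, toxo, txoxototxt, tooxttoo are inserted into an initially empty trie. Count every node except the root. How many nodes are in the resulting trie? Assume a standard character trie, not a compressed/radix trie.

50

Trace insertions, counting only characters that open a new branch:
  "oxoxxtoxt" → 9 new (o, x, o, x, x, t, o, x, t)
  "txxtxo" → 6 new (t, x, x, t, x, o)
  "txttotxttx" → prefix "tx" already present; 8 new (t, t, o, t, x, t, t, x)
  "xxxx" → 4 new (x, x, x, x)
  "txxo" → prefix "txx" already present; 1 new (o)
  "xoooox" → prefix "x" already present; 5 new (o, o, o, o, x)
  "toxo" → prefix "t" already present; 3 new (o, x, o)
  "txoxototxt" → prefix "tx" already present; 8 new (o, x, o, t, o, t, x, t)
  "tooxttoo" → prefix "to" already present; 6 new (o, x, t, t, o, o)
Total nodes = 9 + 6 + 8 + 4 + 1 + 5 + 3 + 8 + 6 = 50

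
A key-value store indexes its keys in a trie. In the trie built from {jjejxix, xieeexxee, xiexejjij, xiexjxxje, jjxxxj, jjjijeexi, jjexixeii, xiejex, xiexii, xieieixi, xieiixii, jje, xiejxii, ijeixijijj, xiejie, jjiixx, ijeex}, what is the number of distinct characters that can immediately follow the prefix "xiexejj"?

Follow the path "xiexejj" to its node, then look at its outgoing edges.
Characters that immediately follow "xiexejj" among the stored strings: {i}.
That node has 1 child edge.

1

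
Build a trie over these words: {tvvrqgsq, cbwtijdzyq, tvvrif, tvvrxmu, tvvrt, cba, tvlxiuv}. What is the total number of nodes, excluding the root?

30

Trace insertions, counting only characters that open a new branch:
  "tvvrqgsq" → 8 new (t, v, v, r, q, g, s, q)
  "cbwtijdzyq" → 10 new (c, b, w, t, i, j, d, z, y, q)
  "tvvrif" → prefix "tvvr" already present; 2 new (i, f)
  "tvvrxmu" → prefix "tvvr" already present; 3 new (x, m, u)
  "tvvrt" → prefix "tvvr" already present; 1 new (t)
  "cba" → prefix "cb" already present; 1 new (a)
  "tvlxiuv" → prefix "tv" already present; 5 new (l, x, i, u, v)
Total nodes = 8 + 10 + 2 + 3 + 1 + 1 + 5 = 30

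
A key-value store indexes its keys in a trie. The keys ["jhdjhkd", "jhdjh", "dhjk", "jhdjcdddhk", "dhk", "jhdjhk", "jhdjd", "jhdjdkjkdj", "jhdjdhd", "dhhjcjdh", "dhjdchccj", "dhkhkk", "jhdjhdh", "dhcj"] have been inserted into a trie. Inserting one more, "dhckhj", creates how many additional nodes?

3

The longest prefix of "dhckhj" already in the trie is "dhc" (length 3).
Each of the 3 remaining characters creates one node.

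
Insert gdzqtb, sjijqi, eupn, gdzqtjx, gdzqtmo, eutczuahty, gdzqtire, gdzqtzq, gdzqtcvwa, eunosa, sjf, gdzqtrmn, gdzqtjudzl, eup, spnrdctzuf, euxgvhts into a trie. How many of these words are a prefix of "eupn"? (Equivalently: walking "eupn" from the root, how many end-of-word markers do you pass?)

2

Traverse "eupn" character by character; count nodes along the way that are marked as word ends.
Prefixes of the query that are stored words: "eup", "eupn"
Count: 2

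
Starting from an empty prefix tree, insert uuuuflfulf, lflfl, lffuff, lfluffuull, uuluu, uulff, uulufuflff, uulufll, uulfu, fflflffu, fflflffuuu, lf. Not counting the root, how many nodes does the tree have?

For each word, the new-node count is its length minus the longest prefix already in the trie:
  "uuuuflfulf" → 10 new (u, u, u, u, f, l, f, u, l, f)
  "lflfl" → 5 new (l, f, l, f, l)
  "lffuff" → prefix "lf" already present; 4 new (f, u, f, f)
  "lfluffuull" → prefix "lfl" already present; 7 new (u, f, f, u, u, l, l)
  "uuluu" → prefix "uu" already present; 3 new (l, u, u)
  "uulff" → prefix "uul" already present; 2 new (f, f)
  "uulufuflff" → prefix "uulu" already present; 6 new (f, u, f, l, f, f)
  "uulufll" → prefix "uuluf" already present; 2 new (l, l)
  "uulfu" → prefix "uulf" already present; 1 new (u)
  "fflflffu" → 8 new (f, f, l, f, l, f, f, u)
  "fflflffuuu" → prefix "fflflffu" already present; 2 new (u, u)
  "lf" → prefix "lf" already present; 0 new (none)
Total nodes = 10 + 5 + 4 + 7 + 3 + 2 + 6 + 2 + 1 + 8 + 2 + 0 = 50

50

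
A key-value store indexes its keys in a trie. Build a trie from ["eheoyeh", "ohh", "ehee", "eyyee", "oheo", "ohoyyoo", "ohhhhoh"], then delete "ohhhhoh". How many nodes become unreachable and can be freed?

Walk "ohhhhoh" from the leaf back toward the root, removing each node that no remaining word uses.
The suffix "hhoh" (4 nodes) is used only by "ohhhhoh"; "ohh" is itself a stored word, so pruning stops there.
Nodes removed: 4

4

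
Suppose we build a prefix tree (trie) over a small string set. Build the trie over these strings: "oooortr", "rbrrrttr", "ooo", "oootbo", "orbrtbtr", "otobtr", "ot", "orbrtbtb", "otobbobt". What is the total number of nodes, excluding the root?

Trace insertions, counting only characters that open a new branch:
  "oooortr" → 7 new (o, o, o, o, r, t, r)
  "rbrrrttr" → 8 new (r, b, r, r, r, t, t, r)
  "ooo" → prefix "ooo" already present; 0 new (none)
  "oootbo" → prefix "ooo" already present; 3 new (t, b, o)
  "orbrtbtr" → prefix "o" already present; 7 new (r, b, r, t, b, t, r)
  "otobtr" → prefix "o" already present; 5 new (t, o, b, t, r)
  "ot" → prefix "ot" already present; 0 new (none)
  "orbrtbtb" → prefix "orbrtbt" already present; 1 new (b)
  "otobbobt" → prefix "otob" already present; 4 new (b, o, b, t)
Total nodes = 7 + 8 + 0 + 3 + 7 + 5 + 0 + 1 + 4 = 35

35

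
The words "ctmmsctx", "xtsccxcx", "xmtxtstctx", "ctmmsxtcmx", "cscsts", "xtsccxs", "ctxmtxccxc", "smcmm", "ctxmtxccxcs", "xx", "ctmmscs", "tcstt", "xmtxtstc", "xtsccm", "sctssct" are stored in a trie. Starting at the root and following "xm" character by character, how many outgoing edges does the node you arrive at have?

1

The children of the "xm" node are the distinct next characters among strings starting with "xm".
Characters that immediately follow "xm" among the stored strings: {t}.
That node has 1 child edge.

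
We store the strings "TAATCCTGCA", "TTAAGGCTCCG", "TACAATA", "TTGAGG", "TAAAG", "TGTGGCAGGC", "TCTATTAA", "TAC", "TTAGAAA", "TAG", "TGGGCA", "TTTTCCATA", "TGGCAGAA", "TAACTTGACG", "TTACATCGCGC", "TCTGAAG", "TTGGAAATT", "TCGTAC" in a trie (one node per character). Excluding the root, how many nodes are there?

97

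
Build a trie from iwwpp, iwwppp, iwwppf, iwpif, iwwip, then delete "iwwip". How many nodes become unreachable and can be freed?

A node on "iwwip"'s path can go only if nothing else ends at it or branches off below it.
The suffix "ip" (2 nodes) is used only by "iwwip"; the node for "iww" still has the child "p", so pruning stops there.
Nodes removed: 2

2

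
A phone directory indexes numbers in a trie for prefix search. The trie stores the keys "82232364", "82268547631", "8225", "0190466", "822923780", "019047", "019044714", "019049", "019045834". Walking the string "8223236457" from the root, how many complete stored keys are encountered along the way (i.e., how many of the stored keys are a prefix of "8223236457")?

Walk "8223236457" from the root; an end-of-word marker is hit whenever a stored word is a prefix of "8223236457".
Prefixes of the query that are stored words: "82232364"
Count: 1

1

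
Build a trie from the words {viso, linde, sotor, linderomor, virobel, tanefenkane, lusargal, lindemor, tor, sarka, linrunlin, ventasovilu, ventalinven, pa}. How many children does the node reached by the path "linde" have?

2

The children of the "linde" node are the distinct next characters among strings starting with "linde".
Distinct next characters after "linde": m, r.
That node has 2 child edges.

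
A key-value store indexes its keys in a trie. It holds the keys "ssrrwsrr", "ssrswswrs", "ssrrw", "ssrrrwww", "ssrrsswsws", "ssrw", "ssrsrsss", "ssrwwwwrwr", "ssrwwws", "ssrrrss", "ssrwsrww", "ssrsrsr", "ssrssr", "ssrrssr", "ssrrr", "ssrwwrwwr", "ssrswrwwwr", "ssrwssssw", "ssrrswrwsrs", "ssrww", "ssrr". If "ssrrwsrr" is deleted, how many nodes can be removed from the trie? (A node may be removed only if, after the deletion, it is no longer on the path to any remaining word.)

A node on "ssrrwsrr"'s path can go only if nothing else ends at it or branches off below it.
The suffix "srr" (3 nodes) is used only by "ssrrwsrr"; "ssrrw" is itself a stored word, so pruning stops there.
Nodes removed: 3

3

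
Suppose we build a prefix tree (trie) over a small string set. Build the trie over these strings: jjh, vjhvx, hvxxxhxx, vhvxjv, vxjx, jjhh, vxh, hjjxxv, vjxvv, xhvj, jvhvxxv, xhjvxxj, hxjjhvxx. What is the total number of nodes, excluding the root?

56

Trace insertions, counting only characters that open a new branch:
  "jjh" → 3 new (j, j, h)
  "vjhvx" → 5 new (v, j, h, v, x)
  "hvxxxhxx" → 8 new (h, v, x, x, x, h, x, x)
  "vhvxjv" → prefix "v" already present; 5 new (h, v, x, j, v)
  "vxjx" → prefix "v" already present; 3 new (x, j, x)
  "jjhh" → prefix "jjh" already present; 1 new (h)
  "vxh" → prefix "vx" already present; 1 new (h)
  "hjjxxv" → prefix "h" already present; 5 new (j, j, x, x, v)
  "vjxvv" → prefix "vj" already present; 3 new (x, v, v)
  "xhvj" → 4 new (x, h, v, j)
  "jvhvxxv" → prefix "j" already present; 6 new (v, h, v, x, x, v)
  "xhjvxxj" → prefix "xh" already present; 5 new (j, v, x, x, j)
  "hxjjhvxx" → prefix "h" already present; 7 new (x, j, j, h, v, x, x)
Total nodes = 3 + 5 + 8 + 5 + 3 + 1 + 1 + 5 + 3 + 4 + 6 + 5 + 7 = 56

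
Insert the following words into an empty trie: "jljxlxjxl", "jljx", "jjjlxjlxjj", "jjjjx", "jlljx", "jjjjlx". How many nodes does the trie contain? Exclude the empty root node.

25

Trie structure (* marks end of a word):
(root)
└─ j
   ├─ j
   │  └─ j
   │     ├─ j
   │     │  ├─ l
   │     │  │  └─ x *
   │     │  └─ x *
   │     └─ l
   │        └─ x
   │           └─ j
   │              └─ l
   │                 └─ x
   │                    └─ j
   │                       └─ j *
   └─ l
      ├─ j
      │  └─ x *
      │     └─ l
      │        └─ x
      │           └─ j
      │              └─ x
      │                 └─ l *
      └─ l
         └─ j
            └─ x *
Counting every labelled node above: 25.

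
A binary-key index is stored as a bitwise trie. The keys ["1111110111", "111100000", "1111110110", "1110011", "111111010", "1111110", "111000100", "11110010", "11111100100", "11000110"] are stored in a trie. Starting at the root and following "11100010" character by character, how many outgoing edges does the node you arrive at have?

Walk "11100010" from the root, arriving at one node.
Characters that immediately follow "11100010" among the stored strings: {0}.
That node has 1 child edge.

1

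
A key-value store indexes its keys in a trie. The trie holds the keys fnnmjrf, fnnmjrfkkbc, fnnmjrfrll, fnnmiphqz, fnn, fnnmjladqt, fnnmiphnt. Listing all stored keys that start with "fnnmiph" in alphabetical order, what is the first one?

Words with prefix "fnnmiph", in lexicographic order: "fnnmiphnt", "fnnmiphqz"
The 1st is fnnmiphnt.

fnnmiphnt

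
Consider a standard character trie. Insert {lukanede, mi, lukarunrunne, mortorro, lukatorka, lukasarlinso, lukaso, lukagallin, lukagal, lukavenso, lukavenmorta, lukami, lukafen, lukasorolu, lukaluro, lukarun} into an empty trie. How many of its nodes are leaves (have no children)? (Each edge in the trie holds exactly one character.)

Leaves are exactly the stored words that no other stored word extends.
Those words: "lukafen", "lukagallin", "lukaluro", "lukami", "lukanede", "lukarunrunne", "lukasarlinso", "lukasorolu", "lukatorka", "lukavenmorta", "lukavenso", "mi", "mortorro"
Leaf count: 13

13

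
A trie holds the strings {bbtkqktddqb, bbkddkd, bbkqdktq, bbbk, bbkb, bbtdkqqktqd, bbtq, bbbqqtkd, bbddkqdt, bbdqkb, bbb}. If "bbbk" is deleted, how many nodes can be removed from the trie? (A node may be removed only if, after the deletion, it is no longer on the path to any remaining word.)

1

A node on "bbbk"'s path can go only if nothing else ends at it or branches off below it.
The suffix "k" (1 node) is used only by "bbbk"; the node for "bbb" still has the child "q", so pruning stops there.
Nodes removed: 1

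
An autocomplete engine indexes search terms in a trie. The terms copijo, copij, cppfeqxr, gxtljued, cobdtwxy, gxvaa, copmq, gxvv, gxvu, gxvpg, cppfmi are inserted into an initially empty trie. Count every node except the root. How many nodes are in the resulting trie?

38

Insert word by word; a character creates a node only if that edge doesn't already exist:
  "copijo" → 6 new (c, o, p, i, j, o)
  "copij" → prefix "copij" already present; 0 new (none)
  "cppfeqxr" → prefix "c" already present; 7 new (p, p, f, e, q, x, r)
  "gxtljued" → 8 new (g, x, t, l, j, u, e, d)
  "cobdtwxy" → prefix "co" already present; 6 new (b, d, t, w, x, y)
  "gxvaa" → prefix "gx" already present; 3 new (v, a, a)
  "copmq" → prefix "cop" already present; 2 new (m, q)
  "gxvv" → prefix "gxv" already present; 1 new (v)
  "gxvu" → prefix "gxv" already present; 1 new (u)
  "gxvpg" → prefix "gxv" already present; 2 new (p, g)
  "cppfmi" → prefix "cppf" already present; 2 new (m, i)
Total nodes = 6 + 0 + 7 + 8 + 6 + 3 + 2 + 1 + 1 + 2 + 2 = 38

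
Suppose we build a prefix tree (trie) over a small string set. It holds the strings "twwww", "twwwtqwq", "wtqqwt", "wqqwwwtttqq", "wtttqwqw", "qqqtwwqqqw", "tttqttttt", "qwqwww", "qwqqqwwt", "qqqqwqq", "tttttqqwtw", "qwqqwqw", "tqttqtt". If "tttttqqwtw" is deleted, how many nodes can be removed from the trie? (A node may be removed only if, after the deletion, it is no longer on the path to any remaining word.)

A node on "tttttqqwtw"'s path can go only if nothing else ends at it or branches off below it.
The suffix "ttqqwtw" (7 nodes) is used only by "tttttqqwtw"; the node for "ttt" still has the child "q", so pruning stops there.
Nodes removed: 7

7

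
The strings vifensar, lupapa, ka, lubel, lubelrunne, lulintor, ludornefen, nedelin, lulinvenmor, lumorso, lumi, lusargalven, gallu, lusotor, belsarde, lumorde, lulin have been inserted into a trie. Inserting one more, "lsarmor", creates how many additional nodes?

6

Walking "lsarmor" from the root, the first 1 characters ("l") follow existing edges; "s" is the first miss.
New nodes needed: |"lsarmor"| − 1 = 7 − 1 = 6.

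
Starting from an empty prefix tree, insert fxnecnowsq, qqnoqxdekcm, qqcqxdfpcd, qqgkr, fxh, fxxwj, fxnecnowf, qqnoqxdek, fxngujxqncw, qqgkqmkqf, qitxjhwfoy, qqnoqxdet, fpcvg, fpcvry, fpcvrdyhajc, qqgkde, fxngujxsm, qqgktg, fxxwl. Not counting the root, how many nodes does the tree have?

Count nodes per top-level branch (shared prefixes stored once):
  'f'-branch (fpcvg, fpcvrdyhajc, fpcvry, fxh, fxnecnowf, fxnecnowsq, fxngujxqncw, fxngujxsm, fxxwj, fxxwl): 38 nodes
  'q'-branch (qitxjhwfoy, qqcqxdfpcd, qqgkde, qqgkqmkqf, qqgkr, qqgktg, qqnoqxdek, qqnoqxdekcm, qqnoqxdet): 41 nodes
Sum: 79

79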